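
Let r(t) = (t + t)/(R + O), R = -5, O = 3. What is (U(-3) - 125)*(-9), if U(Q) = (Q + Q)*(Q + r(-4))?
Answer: 1179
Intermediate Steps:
r(t) = -t (r(t) = (t + t)/(-5 + 3) = (2*t)/(-2) = (2*t)*(-½) = -t)
U(Q) = 2*Q*(4 + Q) (U(Q) = (Q + Q)*(Q - 1*(-4)) = (2*Q)*(Q + 4) = (2*Q)*(4 + Q) = 2*Q*(4 + Q))
(U(-3) - 125)*(-9) = (2*(-3)*(4 - 3) - 125)*(-9) = (2*(-3)*1 - 125)*(-9) = (-6 - 125)*(-9) = -131*(-9) = 1179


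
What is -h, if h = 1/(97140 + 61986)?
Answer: -1/159126 ≈ -6.2843e-6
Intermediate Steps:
h = 1/159126 ≈ 6.2843e-6
-h = -1*1/159126 = -1/159126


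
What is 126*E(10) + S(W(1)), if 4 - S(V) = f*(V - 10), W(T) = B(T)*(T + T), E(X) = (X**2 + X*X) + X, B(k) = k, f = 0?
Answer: 26464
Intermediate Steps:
E(X) = X + 2*X**2 (E(X) = (X**2 + X**2) + X = 2*X**2 + X = X + 2*X**2)
W(T) = 2*T**2 (W(T) = T*(T + T) = T*(2*T) = 2*T**2)
S(V) = 4 (S(V) = 4 - 0*(V - 10) = 4 - 0*(-10 + V) = 4 - 1*0 = 4 + 0 = 4)
126*E(10) + S(W(1)) = 126*(10*(1 + 2*10)) + 4 = 126*(10*(1 + 20)) + 4 = 126*(10*21) + 4 = 126*210 + 4 = 26460 + 4 = 26464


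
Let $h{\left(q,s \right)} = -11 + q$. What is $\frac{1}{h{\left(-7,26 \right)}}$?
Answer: $- \frac{1}{18} \approx -0.055556$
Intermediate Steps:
$\frac{1}{h{\left(-7,26 \right)}} = \frac{1}{-11 - 7} = \frac{1}{-18} = - \frac{1}{18}$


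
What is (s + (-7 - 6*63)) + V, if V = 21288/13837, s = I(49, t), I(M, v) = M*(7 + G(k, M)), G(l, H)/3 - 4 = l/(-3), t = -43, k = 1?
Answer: 6898277/13837 ≈ 498.54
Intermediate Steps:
G(l, H) = 12 - l (G(l, H) = 12 + 3*(l/(-3)) = 12 + 3*(l*(-1/3)) = 12 + 3*(-l/3) = 12 - l)
I(M, v) = 18*M (I(M, v) = M*(7 + (12 - 1*1)) = M*(7 + (12 - 1)) = M*(7 + 11) = M*18 = 18*M)
s = 882 (s = 18*49 = 882)
V = 21288/13837 (V = 21288*(1/13837) = 21288/13837 ≈ 1.5385)
(s + (-7 - 6*63)) + V = (882 + (-7 - 6*63)) + 21288/13837 = (882 + (-7 - 378)) + 21288/13837 = (882 - 385) + 21288/13837 = 497 + 21288/13837 = 6898277/13837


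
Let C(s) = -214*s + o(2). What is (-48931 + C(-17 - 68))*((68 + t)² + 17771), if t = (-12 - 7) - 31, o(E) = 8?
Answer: -556113635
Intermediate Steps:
C(s) = 8 - 214*s (C(s) = -214*s + 8 = 8 - 214*s)
t = -50 (t = -19 - 31 = -50)
(-48931 + C(-17 - 68))*((68 + t)² + 17771) = (-48931 + (8 - 214*(-17 - 68)))*((68 - 50)² + 17771) = (-48931 + (8 - 214*(-85)))*(18² + 17771) = (-48931 + (8 + 18190))*(324 + 17771) = (-48931 + 18198)*18095 = -30733*18095 = -556113635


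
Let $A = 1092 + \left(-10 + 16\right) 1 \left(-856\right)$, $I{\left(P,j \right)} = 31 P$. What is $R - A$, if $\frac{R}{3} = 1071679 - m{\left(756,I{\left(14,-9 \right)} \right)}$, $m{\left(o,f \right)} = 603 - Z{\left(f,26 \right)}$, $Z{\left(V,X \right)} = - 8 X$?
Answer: $3216648$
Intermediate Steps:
$m{\left(o,f \right)} = 811$ ($m{\left(o,f \right)} = 603 - \left(-8\right) 26 = 603 - -208 = 603 + 208 = 811$)
$A = -4044$ ($A = 1092 + 6 \cdot 1 \left(-856\right) = 1092 + 6 \left(-856\right) = 1092 - 5136 = -4044$)
$R = 3212604$ ($R = 3 \left(1071679 - 811\right) = 3 \cdot 1070868 = 3212604$)
$R - A = 3212604 - -4044 = 3212604 + 4044 = 3216648$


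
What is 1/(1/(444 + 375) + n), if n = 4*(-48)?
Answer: -819/157247 ≈ -0.0052084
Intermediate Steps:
n = -192
1/(1/(444 + 375) + n) = 1/(1/(444 + 375) - 192) = 1/(1/819 - 192) = 1/(-157247/819) = -819/157247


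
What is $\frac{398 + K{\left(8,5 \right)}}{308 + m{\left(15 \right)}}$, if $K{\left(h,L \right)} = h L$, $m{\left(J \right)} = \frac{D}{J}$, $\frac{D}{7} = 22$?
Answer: $\frac{3285}{2387} \approx 1.3762$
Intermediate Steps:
$D = 154$ ($D = 7 \cdot 22 = 154$)
$m{\left(J \right)} = \frac{154}{J}$
$K{\left(h,L \right)} = L h$
$\frac{398 + K{\left(8,5 \right)}}{308 + m{\left(15 \right)}} = \frac{398 + 5 \cdot 8}{308 + \frac{154}{15}} = \frac{398 + 40}{308 + 154 \cdot \frac{1}{15}} = \frac{438}{308 + \frac{154}{15}} = \frac{438}{\frac{4774}{15}} = 438 \cdot \frac{15}{4774} = \frac{3285}{2387}$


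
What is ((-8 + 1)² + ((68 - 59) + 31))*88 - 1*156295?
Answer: -148463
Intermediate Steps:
((-8 + 1)² + ((68 - 59) + 31))*88 - 1*156295 = ((-7)² + (9 + 31))*88 - 156295 = (49 + 40)*88 - 156295 = 89*88 - 156295 = 7832 - 156295 = -148463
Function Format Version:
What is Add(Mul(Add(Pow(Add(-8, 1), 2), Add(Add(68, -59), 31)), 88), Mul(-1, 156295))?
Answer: -148463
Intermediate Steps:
Add(Mul(Add(Pow(Add(-8, 1), 2), Add(Add(68, -59), 31)), 88), Mul(-1, 156295)) = Add(Mul(Add(Pow(-7, 2), Add(9, 31)), 88), -156295) = Add(Mul(Add(49, 40), 88), -156295) = Add(Mul(89, 88), -156295) = Add(7832, -156295) = -148463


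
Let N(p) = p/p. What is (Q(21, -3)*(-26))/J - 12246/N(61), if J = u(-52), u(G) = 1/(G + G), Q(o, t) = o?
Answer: 44538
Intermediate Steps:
u(G) = 1/(2*G)
J = -1/104 (J = (1/2)/(-52) = (1/2)*(-1/52) = -1/104 ≈ -0.0096154)
N(p) = 1
(Q(21, -3)*(-26))/J - 12246/N(61) = (21*(-26))/(-1/104) - 12246/1 = -546*(-104) - 12246*1 = 56784 - 12246 = 44538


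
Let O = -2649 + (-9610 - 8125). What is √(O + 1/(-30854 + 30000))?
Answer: I*√14866378198/854 ≈ 142.77*I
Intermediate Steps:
O = -20384 (O = -2649 - 17735 = -20384)
√(O + 1/(-30854 + 30000)) = √(-20384 + 1/(-30854 + 30000)) = √(-20384 + 1/(-854)) = √(-20384 - 1/854) = √(-17407937/854) = I*√14866378198/854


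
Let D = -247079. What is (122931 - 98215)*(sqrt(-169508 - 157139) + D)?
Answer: -6106804564 + 24716*I*sqrt(326647) ≈ -6.1068e+9 + 1.4126e+7*I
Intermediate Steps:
(122931 - 98215)*(sqrt(-169508 - 157139) + D) = (122931 - 98215)*(sqrt(-169508 - 157139) - 247079) = 24716*(sqrt(-326647) - 247079) = 24716*(I*sqrt(326647) - 247079) = 24716*(-247079 + I*sqrt(326647)) = -6106804564 + 24716*I*sqrt(326647)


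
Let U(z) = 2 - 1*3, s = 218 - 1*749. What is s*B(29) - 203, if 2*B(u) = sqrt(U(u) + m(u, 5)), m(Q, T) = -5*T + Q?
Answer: -203 - 531*sqrt(3)/2 ≈ -662.86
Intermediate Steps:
m(Q, T) = Q - 5*T
s = -531 (s = 218 - 749 = -531)
U(z) = -1 (U(z) = 2 - 3 = -1)
B(u) = sqrt(-26 + u)/2 (B(u) = sqrt(-1 + (u - 5*5))/2 = sqrt(-1 + (u - 25))/2 = sqrt(-1 + (-25 + u))/2 = sqrt(-26 + u)/2)
s*B(29) - 203 = -531*sqrt(-26 + 29)/2 - 203 = -531*sqrt(3)/2 - 203 = -203 - 531*sqrt(3)/2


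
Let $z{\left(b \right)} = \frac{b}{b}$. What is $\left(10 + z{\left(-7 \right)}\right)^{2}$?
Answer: $121$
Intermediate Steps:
$z{\left(b \right)} = 1$
$\left(10 + z{\left(-7 \right)}\right)^{2} = \left(10 + 1\right)^{2} = 11^{2} = 121$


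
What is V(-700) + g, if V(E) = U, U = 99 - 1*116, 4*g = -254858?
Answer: -127463/2 ≈ -63732.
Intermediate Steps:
g = -127429/2 (g = (¼)*(-254858) = -127429/2 ≈ -63715.)
U = -17 (U = 99 - 116 = -17)
V(E) = -17
V(-700) + g = -17 - 127429/2 = -127463/2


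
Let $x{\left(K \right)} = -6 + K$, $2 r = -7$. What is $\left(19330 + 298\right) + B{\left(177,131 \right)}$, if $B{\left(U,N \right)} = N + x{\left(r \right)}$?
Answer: $\frac{39499}{2} \approx 19750.0$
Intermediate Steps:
$r = - \frac{7}{2}$ ($r = \frac{1}{2} \left(-7\right) = - \frac{7}{2} \approx -3.5$)
$B{\left(U,N \right)} = - \frac{19}{2} + N$ ($B{\left(U,N \right)} = N - \frac{19}{2} = - \frac{19}{2} + N$)
$\left(19330 + 298\right) + B{\left(177,131 \right)} = \left(19330 + 298\right) + \left(- \frac{19}{2} + 131\right) = 19628 + \frac{243}{2} = \frac{39499}{2}$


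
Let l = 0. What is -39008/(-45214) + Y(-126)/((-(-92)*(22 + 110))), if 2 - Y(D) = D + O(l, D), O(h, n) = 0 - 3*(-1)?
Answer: 239682451/274539408 ≈ 0.87303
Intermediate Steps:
O(h, n) = 3 (O(h, n) = 0 + 3 = 3)
Y(D) = -1 - D (Y(D) = 2 - (D + 3) = 2 - (3 + D) = 2 + (-3 - D) = -1 - D)
-39008/(-45214) + Y(-126)/((-(-92)*(22 + 110))) = -39008/(-45214) + (-1 - 1*(-126))/((-(-92)*(22 + 110))) = -39008*(-1/45214) + (-1 + 126)/((-(-92)*132)) = 19504/22607 + 125/((-1*(-12144))) = 19504/22607 + 125/12144 = 239682451/274539408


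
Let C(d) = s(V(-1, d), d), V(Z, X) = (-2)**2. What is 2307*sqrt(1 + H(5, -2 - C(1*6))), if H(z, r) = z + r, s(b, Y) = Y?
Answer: 2307*I*sqrt(2) ≈ 3262.6*I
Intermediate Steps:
V(Z, X) = 4
C(d) = d
H(z, r) = r + z
2307*sqrt(1 + H(5, -2 - C(1*6))) = 2307*sqrt(1 + ((-2 - 6) + 5)) = 2307*sqrt(1 + (-8 + 5)) = 2307*sqrt(1 - 3) = 2307*sqrt(-2) = 2307*(I*sqrt(2)) = 2307*I*sqrt(2)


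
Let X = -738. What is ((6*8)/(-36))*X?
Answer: 984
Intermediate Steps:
((6*8)/(-36))*X = ((6*8)/(-36))*(-738) = (48*(-1/36))*(-738) = -4/3*(-738) = 984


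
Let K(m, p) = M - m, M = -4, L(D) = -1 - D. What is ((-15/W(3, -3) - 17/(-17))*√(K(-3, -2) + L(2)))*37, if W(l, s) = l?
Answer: -296*I ≈ -296.0*I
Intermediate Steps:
K(m, p) = -4 - m
((-15/W(3, -3) - 17/(-17))*√(K(-3, -2) + L(2)))*37 = ((-15/3 - 17/(-17))*√((-4 - 1*(-3)) + (-1 - 1*2)))*37 = ((-15*⅓ - 17*(-1/17))*√((-4 + 3) + (-1 - 2)))*37 = ((-5 + 1)*√(-1 - 3))*37 = -8*I*37 = -296*I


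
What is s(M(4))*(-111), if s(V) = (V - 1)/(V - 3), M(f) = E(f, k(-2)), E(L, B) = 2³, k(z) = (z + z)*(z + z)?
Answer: -777/5 ≈ -155.40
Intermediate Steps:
k(z) = 4*z² (k(z) = (2*z)*(2*z) = 4*z²)
E(L, B) = 8
M(f) = 8
s(V) = (-1 + V)/(-3 + V)
s(M(4))*(-111) = ((-1 + 8)/(-3 + 8))*(-111) = (7/5)*(-111) = -777/5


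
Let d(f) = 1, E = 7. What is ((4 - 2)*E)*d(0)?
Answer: 14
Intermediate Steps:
((4 - 2)*E)*d(0) = ((4 - 2)*7)*1 = (2*7)*1 = 14*1 = 14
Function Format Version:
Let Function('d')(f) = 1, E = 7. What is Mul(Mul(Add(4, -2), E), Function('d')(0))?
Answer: 14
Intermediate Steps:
Mul(Mul(Add(4, -2), E), Function('d')(0)) = Mul(Mul(Add(4, -2), 7), 1) = Mul(Mul(2, 7), 1) = Mul(14, 1) = 14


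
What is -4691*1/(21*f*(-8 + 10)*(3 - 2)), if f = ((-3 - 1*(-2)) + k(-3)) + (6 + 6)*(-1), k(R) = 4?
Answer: 4691/378 ≈ 12.410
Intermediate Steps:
f = -9 (f = ((-3 - 1*(-2)) + 4) + (6 + 6)*(-1) = ((-3 + 2) + 4) + 12*(-1) = (-1 + 4) - 12 = 3 - 12 = -9)
-4691*1/(21*f*(-8 + 10)*(3 - 2)) = -4691*(-1/(189*(-8 + 10)*(3 - 2))) = -4691/(-18*21) = -4691/(-9*2*21) = -4691/((-18*21)) = -4691/(-378) = -4691*(-1/378) = 4691/378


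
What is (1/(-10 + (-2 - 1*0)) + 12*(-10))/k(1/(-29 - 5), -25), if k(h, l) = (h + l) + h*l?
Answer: 24497/4956 ≈ 4.9429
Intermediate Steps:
k(h, l) = h + l + h*l
(1/(-10 + (-2 - 1*0)) + 12*(-10))/k(1/(-29 - 5), -25) = (1/(-10 + (-2 - 1*0)) + 12*(-10))/(1/(-29 - 5) - 25 - 25/(-29 - 5)) = (1/(-10 + (-2 + 0)) - 120)/(1/(-34) - 25 - 25/(-34)) = (1/(-10 - 2) - 120)/(-1/34 - 25 - 1/34*(-25)) = (1/(-12) - 120)/(-1/34 - 25 + 25/34) = (-1/12 - 120)/(-413/17) = -1441/12*(-17/413) = 24497/4956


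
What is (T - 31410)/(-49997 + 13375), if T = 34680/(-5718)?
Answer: 14969755/17450383 ≈ 0.85785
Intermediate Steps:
T = -5780/953 (T = 34680*(-1/5718) = -5780/953 ≈ -6.0651)
(T - 31410)/(-49997 + 13375) = (-5780/953 - 31410)/(-49997 + 13375) = -29939510/953/(-36622) = -29939510/953*(-1/36622) = 14969755/17450383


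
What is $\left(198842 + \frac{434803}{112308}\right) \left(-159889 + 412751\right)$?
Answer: $\frac{2823454833815909}{56154} \approx 5.0281 \cdot 10^{10}$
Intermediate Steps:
$\left(198842 + \frac{434803}{112308}\right) \left(-159889 + 412751\right) = \left(198842 + 434803 \cdot \frac{1}{112308}\right) 252862 = \left(198842 + \frac{434803}{112308}\right) 252862 = \frac{22331982139}{112308} \cdot 252862 = \frac{2823454833815909}{56154}$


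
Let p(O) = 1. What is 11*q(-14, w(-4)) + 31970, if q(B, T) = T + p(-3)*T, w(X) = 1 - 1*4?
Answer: 31904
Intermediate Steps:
w(X) = -3 (w(X) = 1 - 4 = -3)
q(B, T) = 2*T (q(B, T) = T + 1*T = T + T = 2*T)
11*q(-14, w(-4)) + 31970 = 11*(2*(-3)) + 31970 = 11*(-6) + 31970 = -66 + 31970 = 31904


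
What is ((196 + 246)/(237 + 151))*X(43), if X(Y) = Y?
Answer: 9503/194 ≈ 48.985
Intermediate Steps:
((196 + 246)/(237 + 151))*X(43) = ((196 + 246)/(237 + 151))*43 = (442/388)*43 = (442*(1/388))*43 = (221/194)*43 = 9503/194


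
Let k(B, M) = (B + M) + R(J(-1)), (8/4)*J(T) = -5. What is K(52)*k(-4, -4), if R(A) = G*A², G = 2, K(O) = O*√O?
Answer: 468*√13 ≈ 1687.4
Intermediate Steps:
K(O) = O^(3/2)
J(T) = -5/2 (J(T) = (½)*(-5) = -5/2)
R(A) = 2*A²
k(B, M) = 25/2 + B + M (k(B, M) = (B + M) + 2*(-5/2)² = (B + M) + 2*(25/4) = (B + M) + 25/2 = 25/2 + B + M)
K(52)*k(-4, -4) = 52^(3/2)*(25/2 - 4 - 4) = (104*√13)*(9/2) = 468*√13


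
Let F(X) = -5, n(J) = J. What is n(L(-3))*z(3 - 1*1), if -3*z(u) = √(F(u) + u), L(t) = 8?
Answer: -8*I*√3/3 ≈ -4.6188*I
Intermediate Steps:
z(u) = -√(-5 + u)/3
n(L(-3))*z(3 - 1*1) = 8*(-√(-5 + (3 - 1*1))/3) = 8*(-√(-5 + (3 - 1))/3) = 8*(-√(-5 + 2)/3) = 8*(-I*√3/3) = -8*I*√3/3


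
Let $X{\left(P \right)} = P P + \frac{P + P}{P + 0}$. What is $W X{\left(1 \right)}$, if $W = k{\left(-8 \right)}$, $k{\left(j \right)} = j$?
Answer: $-24$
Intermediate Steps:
$W = -8$
$X{\left(P \right)} = 2 + P^{2}$ ($X{\left(P \right)} = P^{2} + \frac{2 P}{P} = P^{2} + 2 = 2 + P^{2}$)
$W X{\left(1 \right)} = - 8 \left(2 + 1^{2}\right) = - 8 \left(2 + 1\right) = \left(-8\right) 3 = -24$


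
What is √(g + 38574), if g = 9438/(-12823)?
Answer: 2*√1585643978343/12823 ≈ 196.40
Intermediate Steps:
g = -9438/12823 (g = 9438*(-1/12823) = -9438/12823 ≈ -0.73602)
√(g + 38574) = √(-9438/12823 + 38574) = √(494624964/12823) = 2*√1585643978343/12823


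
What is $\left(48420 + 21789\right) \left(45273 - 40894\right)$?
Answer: $307445211$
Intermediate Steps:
$\left(48420 + 21789\right) \left(45273 - 40894\right) = 70209 \cdot 4379 = 307445211$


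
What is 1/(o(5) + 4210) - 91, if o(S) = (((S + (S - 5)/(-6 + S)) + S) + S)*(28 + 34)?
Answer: -467739/5140 ≈ -91.000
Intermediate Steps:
o(S) = 186*S + 62*(-5 + S)/(-6 + S) (o(S) = (((S + (-5 + S)/(-6 + S)) + S) + S)*62 = ((2*S + (-5 + S)/(-6 + S)) + S)*62 = (3*S + (-5 + S)/(-6 + S))*62 = 186*S + 62*(-5 + S)/(-6 + S))
1/(o(5) + 4210) - 91 = 1/(62*(-5 - 17*5 + 3*5²)/(-6 + 5) + 4210) - 91 = 1/(62*(-5 - 85 + 3*25)/(-1) + 4210) - 91 = 1/(62*(-1)*(-5 - 85 + 75) + 4210) - 91 = 1/(62*(-1)*(-15) + 4210) - 91 = 1/(930 + 4210) - 91 = 1/5140 - 91 = -467739/5140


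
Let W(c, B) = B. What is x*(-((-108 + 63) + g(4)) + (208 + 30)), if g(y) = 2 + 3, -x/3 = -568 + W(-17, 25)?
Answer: 452862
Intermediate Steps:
x = 1629 (x = -3*(-568 + 25) = -3*(-543) = 1629)
g(y) = 5
x*(-((-108 + 63) + g(4)) + (208 + 30)) = 1629*(-((-108 + 63) + 5) + (208 + 30)) = 1629*(-(-45 + 5) + 238) = 1629*(-1*(-40) + 238) = 1629*(40 + 238) = 1629*278 = 452862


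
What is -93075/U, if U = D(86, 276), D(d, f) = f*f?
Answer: -31025/25392 ≈ -1.2218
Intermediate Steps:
D(d, f) = f²
U = 76176 (U = 276² = 76176)
-93075/U = -93075/76176 = -93075*1/76176 = -31025/25392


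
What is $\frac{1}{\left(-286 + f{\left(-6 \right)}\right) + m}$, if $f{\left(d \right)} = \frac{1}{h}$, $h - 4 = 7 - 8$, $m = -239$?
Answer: $- \frac{3}{1574} \approx -0.001906$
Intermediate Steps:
$h = 3$ ($h = 4 + \left(7 - 8\right) = 4 - 1 = 3$)
$f{\left(d \right)} = \frac{1}{3}$
$\frac{1}{\left(-286 + f{\left(-6 \right)}\right) + m} = \frac{1}{\left(-286 + \frac{1}{3}\right) - 239} = \frac{1}{- \frac{857}{3} - 239} = \frac{1}{- \frac{1574}{3}} = - \frac{3}{1574}$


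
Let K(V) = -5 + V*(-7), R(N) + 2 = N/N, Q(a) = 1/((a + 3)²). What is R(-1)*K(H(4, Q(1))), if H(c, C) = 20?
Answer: 145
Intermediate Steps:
Q(a) = (3 + a)⁻² (Q(a) = 1/((3 + a)²) = (3 + a)⁻²)
R(N) = -1 (R(N) = -2 + N/N = -2 + 1 = -1)
K(V) = -5 - 7*V
R(-1)*K(H(4, Q(1))) = -(-5 - 7*20) = -(-5 - 140) = -1*(-145) = 145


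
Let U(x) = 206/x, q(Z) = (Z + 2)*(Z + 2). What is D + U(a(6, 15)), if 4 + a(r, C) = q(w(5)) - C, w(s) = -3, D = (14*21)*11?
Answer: 29003/9 ≈ 3222.6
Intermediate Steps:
D = 3234 (D = 294*11 = 3234)
q(Z) = (2 + Z)² (q(Z) = (2 + Z)*(2 + Z) = (2 + Z)²)
a(r, C) = -3 - C (a(r, C) = -4 + ((2 - 3)² - C) = -4 + ((-1)² - C) = -4 + (1 - C) = -3 - C)
D + U(a(6, 15)) = 3234 + 206/(-3 - 1*15) = 3234 + 206/(-3 - 15) = 3234 + 206/(-18) = 3234 + 206*(-1/18) = 3234 - 103/9 = 29003/9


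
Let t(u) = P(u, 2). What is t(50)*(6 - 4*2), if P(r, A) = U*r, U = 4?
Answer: -400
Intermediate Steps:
P(r, A) = 4*r
t(u) = 4*u
t(50)*(6 - 4*2) = (4*50)*(6 - 4*2) = 200*(6 - 8) = 200*(-2) = -400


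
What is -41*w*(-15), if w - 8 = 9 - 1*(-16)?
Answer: 20295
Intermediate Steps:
w = 33 (w = 8 + (9 - 1*(-16)) = 8 + (9 + 16) = 8 + 25 = 33)
-41*w*(-15) = -41*33*(-15) = -1353*(-15) = 20295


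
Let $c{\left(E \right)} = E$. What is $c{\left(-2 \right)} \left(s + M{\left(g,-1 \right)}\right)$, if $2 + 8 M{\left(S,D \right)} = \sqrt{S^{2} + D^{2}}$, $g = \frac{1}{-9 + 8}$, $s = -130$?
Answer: $\frac{521}{2} - \frac{\sqrt{2}}{4} \approx 260.15$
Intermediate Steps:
$g = -1$ ($g = \frac{1}{-1} = -1$)
$M{\left(S,D \right)} = - \frac{1}{4} + \frac{\sqrt{D^{2} + S^{2}}}{8}$ ($M{\left(S,D \right)} = - \frac{1}{4} + \frac{\sqrt{S^{2} + D^{2}}}{8} = - \frac{1}{4} + \frac{\sqrt{D^{2} + S^{2}}}{8}$)
$c{\left(-2 \right)} \left(s + M{\left(g,-1 \right)}\right) = - 2 \left(-130 - \left(\frac{1}{4} - \frac{\sqrt{\left(-1\right)^{2} + \left(-1\right)^{2}}}{8}\right)\right) = - 2 \left(-130 - \left(\frac{1}{4} - \frac{\sqrt{1 + 1}}{8}\right)\right) = - 2 \left(-130 - \left(\frac{1}{4} - \frac{\sqrt{2}}{8}\right)\right) = - 2 \left(- \frac{521}{4} + \frac{\sqrt{2}}{8}\right) = \frac{521}{2} - \frac{\sqrt{2}}{4}$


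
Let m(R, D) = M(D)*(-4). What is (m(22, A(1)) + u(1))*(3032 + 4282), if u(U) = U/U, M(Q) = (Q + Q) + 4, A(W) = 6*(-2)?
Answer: 592434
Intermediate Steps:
A(W) = -12
M(Q) = 4 + 2*Q (M(Q) = 2*Q + 4 = 4 + 2*Q)
u(U) = 1
m(R, D) = -16 - 8*D (m(R, D) = (4 + 2*D)*(-4) = -16 - 8*D)
(m(22, A(1)) + u(1))*(3032 + 4282) = ((-16 - 8*(-12)) + 1)*(3032 + 4282) = ((-16 + 96) + 1)*7314 = (80 + 1)*7314 = 81*7314 = 592434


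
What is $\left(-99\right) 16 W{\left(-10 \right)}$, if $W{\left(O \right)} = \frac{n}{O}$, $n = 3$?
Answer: $\frac{2376}{5} \approx 475.2$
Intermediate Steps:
$W{\left(O \right)} = \frac{3}{O}$
$\left(-99\right) 16 W{\left(-10 \right)} = \left(-99\right) 16 \frac{3}{-10} = - 1584 \cdot 3 \left(- \frac{1}{10}\right) = \left(-1584\right) \left(- \frac{3}{10}\right) = \frac{2376}{5}$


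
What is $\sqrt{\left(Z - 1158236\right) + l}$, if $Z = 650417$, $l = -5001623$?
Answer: $i \sqrt{5509442} \approx 2347.2 i$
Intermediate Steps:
$\sqrt{\left(Z - 1158236\right) + l} = \sqrt{\left(650417 - 1158236\right) - 5001623} = \sqrt{-507819 - 5001623} = \sqrt{-5509442} = i \sqrt{5509442}$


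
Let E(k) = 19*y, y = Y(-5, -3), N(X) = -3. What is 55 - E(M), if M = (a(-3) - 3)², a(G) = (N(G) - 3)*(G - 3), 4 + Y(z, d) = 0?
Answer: 131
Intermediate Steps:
Y(z, d) = -4 (Y(z, d) = -4 + 0 = -4)
y = -4
a(G) = 18 - 6*G (a(G) = (-3 - 3)*(G - 3) = -6*(-3 + G) = 18 - 6*G)
M = 1089 (M = ((18 - 6*(-3)) - 3)² = ((18 + 18) - 3)² = (36 - 3)² = 33² = 1089)
E(k) = -76 (E(k) = 19*(-4) = -76)
55 - E(M) = 55 - 1*(-76) = 55 + 76 = 131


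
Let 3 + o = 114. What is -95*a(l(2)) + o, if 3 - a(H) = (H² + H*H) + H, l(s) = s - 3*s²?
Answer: 17876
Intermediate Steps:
o = 111 (o = -3 + 114 = 111)
l(s) = s - 3*s²
a(H) = 3 - H - 2*H² (a(H) = 3 - ((H² + H*H) + H) = 3 - ((H² + H²) + H) = 3 - (2*H² + H) = 3 - (H + 2*H²) = 3 + (-H - 2*H²) = 3 - H - 2*H²)
-95*a(l(2)) + o = -95*(3 - 2*(1 - 3*2) - 2*4*(1 - 3*2)²) + 111 = -95*(3 - 2*(1 - 6) - 2*4*(1 - 6)²) + 111 = -95*(3 - 2*(-5) - 2*(2*(-5))²) + 111 = -95*(3 - 1*(-10) - 2*(-10)²) + 111 = -95*(3 + 10 - 2*100) + 111 = -95*(3 + 10 - 200) + 111 = -95*(-187) + 111 = 17765 + 111 = 17876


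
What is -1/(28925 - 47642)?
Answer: 1/18717 ≈ 5.3427e-5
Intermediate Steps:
-1/(28925 - 47642) = -1/(-18717) = -1*(-1/18717) = 1/18717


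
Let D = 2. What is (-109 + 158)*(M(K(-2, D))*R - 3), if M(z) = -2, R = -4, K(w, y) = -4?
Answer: 245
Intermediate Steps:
(-109 + 158)*(M(K(-2, D))*R - 3) = (-109 + 158)*(-2*(-4) - 3) = 49*(8 - 3) = 49*5 = 245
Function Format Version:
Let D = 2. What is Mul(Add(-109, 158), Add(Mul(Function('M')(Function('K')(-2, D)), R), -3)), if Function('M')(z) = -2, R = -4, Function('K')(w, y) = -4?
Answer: 245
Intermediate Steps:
Mul(Add(-109, 158), Add(Mul(Function('M')(Function('K')(-2, D)), R), -3)) = Mul(Add(-109, 158), Add(Mul(-2, -4), -3)) = Mul(49, Add(8, -3)) = Mul(49, 5) = 245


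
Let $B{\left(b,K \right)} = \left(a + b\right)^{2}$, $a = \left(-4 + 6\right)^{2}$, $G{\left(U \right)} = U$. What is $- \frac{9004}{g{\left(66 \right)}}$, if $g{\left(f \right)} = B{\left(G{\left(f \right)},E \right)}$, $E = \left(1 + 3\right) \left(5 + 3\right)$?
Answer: $- \frac{2251}{1225} \approx -1.8376$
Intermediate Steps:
$a = 4$ ($a = 2^{2} = 4$)
$E = 32$ ($E = 4 \cdot 8 = 32$)
$B{\left(b,K \right)} = \left(4 + b\right)^{2}$
$g{\left(f \right)} = \left(4 + f\right)^{2}$
$- \frac{9004}{g{\left(66 \right)}} = - \frac{9004}{\left(4 + 66\right)^{2}} = - \frac{9004}{70^{2}} = - \frac{9004}{4900} = \left(-9004\right) \frac{1}{4900} = - \frac{2251}{1225}$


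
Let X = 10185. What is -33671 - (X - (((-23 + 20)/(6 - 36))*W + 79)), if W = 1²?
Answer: -437769/10 ≈ -43777.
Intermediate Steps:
W = 1
-33671 - (X - (((-23 + 20)/(6 - 36))*W + 79)) = -33671 - (10185 - (((-23 + 20)/(6 - 36))*1 + 79)) = -33671 - (10185 - (-3/(-30)*1 + 79)) = -33671 - (10185 - (-3*(-1/30)*1 + 79)) = -33671 - (10185 - ((⅒)*1 + 79)) = -33671 - (10185 - (⅒ + 79)) = -33671 - (10185 - 1*791/10) = -33671 - (10185 - 791/10) = -33671 - 1*101059/10 = -33671 - 101059/10 = -437769/10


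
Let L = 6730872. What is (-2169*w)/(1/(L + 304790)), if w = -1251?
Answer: 19090698948378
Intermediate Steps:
(-2169*w)/(1/(L + 304790)) = (-2169*(-1251))/(1/(6730872 + 304790)) = 2713419/(1/7035662) = 2713419*7035662 = 19090698948378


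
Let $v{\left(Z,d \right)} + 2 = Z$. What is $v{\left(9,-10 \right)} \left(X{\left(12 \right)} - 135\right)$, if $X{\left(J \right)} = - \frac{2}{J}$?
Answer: $- \frac{5677}{6} \approx -946.17$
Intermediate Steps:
$v{\left(Z,d \right)} = -2 + Z$
$v{\left(9,-10 \right)} \left(X{\left(12 \right)} - 135\right) = \left(-2 + 9\right) \left(- \frac{2}{12} - 135\right) = 7 \left(\left(-2\right) \frac{1}{12} - 135\right) = 7 \left(- \frac{1}{6} - 135\right) = 7 \left(- \frac{811}{6}\right) = - \frac{5677}{6}$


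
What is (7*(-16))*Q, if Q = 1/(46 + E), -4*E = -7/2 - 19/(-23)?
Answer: -20608/8587 ≈ -2.3999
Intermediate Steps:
E = 123/184 (E = -(-7/2 - 19/(-23))/4 = -(-7*½ - 19*(-1/23))/4 = -(-7/2 + 19/23)/4 = -¼*(-123/46) = 123/184 ≈ 0.66848)
Q = 184/8587 (Q = 1/(46 + 123/184) = 1/(8587/184) = 184/8587 ≈ 0.021428)
(7*(-16))*Q = (7*(-16))*(184/8587) = -112*184/8587 = -20608/8587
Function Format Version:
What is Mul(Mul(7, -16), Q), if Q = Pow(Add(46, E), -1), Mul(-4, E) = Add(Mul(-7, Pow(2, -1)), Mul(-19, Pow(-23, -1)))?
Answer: Rational(-20608, 8587) ≈ -2.3999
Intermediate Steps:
E = Rational(123, 184) (E = Mul(Rational(-1, 4), Add(Mul(-7, Pow(2, -1)), Mul(-19, Pow(-23, -1)))) = Mul(Rational(-1, 4), Add(Mul(-7, Rational(1, 2)), Mul(-19, Rational(-1, 23)))) = Mul(Rational(-1, 4), Add(Rational(-7, 2), Rational(19, 23))) = Mul(Rational(-1, 4), Rational(-123, 46)) = Rational(123, 184) ≈ 0.66848)
Q = Rational(184, 8587) (Q = Pow(Add(46, Rational(123, 184)), -1) = Pow(Rational(8587, 184), -1) = Rational(184, 8587) ≈ 0.021428)
Mul(Mul(7, -16), Q) = Mul(Mul(7, -16), Rational(184, 8587)) = Mul(-112, Rational(184, 8587)) = Rational(-20608, 8587)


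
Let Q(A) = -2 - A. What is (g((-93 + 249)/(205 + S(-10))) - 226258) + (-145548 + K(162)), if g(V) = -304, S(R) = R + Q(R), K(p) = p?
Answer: -371948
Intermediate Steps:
S(R) = -2 (S(R) = R + (-2 - R) = -2)
(g((-93 + 249)/(205 + S(-10))) - 226258) + (-145548 + K(162)) = (-304 - 226258) + (-145548 + 162) = -226562 - 145386 = -371948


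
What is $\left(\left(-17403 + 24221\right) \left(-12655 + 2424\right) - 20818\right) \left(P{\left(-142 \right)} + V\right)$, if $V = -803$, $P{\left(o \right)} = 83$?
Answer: $50238558720$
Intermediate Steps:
$\left(\left(-17403 + 24221\right) \left(-12655 + 2424\right) - 20818\right) \left(P{\left(-142 \right)} + V\right) = \left(\left(-17403 + 24221\right) \left(-12655 + 2424\right) - 20818\right) \left(83 - 803\right) = \left(6818 \left(-10231\right) - 20818\right) \left(-720\right) = \left(-69754958 - 20818\right) \left(-720\right) = \left(-69775776\right) \left(-720\right) = 50238558720$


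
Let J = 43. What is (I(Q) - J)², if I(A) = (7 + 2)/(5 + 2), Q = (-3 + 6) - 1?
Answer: 85264/49 ≈ 1740.1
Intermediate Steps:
Q = 2 (Q = 3 - 1 = 2)
I(A) = 9/7
(I(Q) - J)² = (9/7 - 1*43)² = (9/7 - 43)² = (-292/7)² = 85264/49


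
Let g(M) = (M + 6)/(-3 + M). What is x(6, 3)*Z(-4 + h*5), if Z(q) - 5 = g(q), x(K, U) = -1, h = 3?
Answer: -57/8 ≈ -7.1250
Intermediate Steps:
g(M) = (6 + M)/(-3 + M)
Z(q) = 5 + (6 + q)/(-3 + q)
x(6, 3)*Z(-4 + h*5) = -3*(-3 + 2*(-4 + 3*5))/(-3 + (-4 + 3*5)) = -3*(-3 + 2*(-4 + 15))/(-3 + (-4 + 15)) = -3*(-3 + 2*11)/(-3 + 11) = -3*(-3 + 22)/8 = -3*19/8 = -1*57/8 = -57/8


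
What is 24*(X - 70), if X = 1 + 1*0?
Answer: -1656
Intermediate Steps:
X = 1 (X = 1 + 0 = 1)
24*(X - 70) = 24*(1 - 70) = 24*(-69) = -1656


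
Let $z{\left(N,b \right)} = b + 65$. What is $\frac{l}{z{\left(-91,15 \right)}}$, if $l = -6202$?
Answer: $- \frac{3101}{40} \approx -77.525$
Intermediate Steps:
$z{\left(N,b \right)} = 65 + b$
$\frac{l}{z{\left(-91,15 \right)}} = - \frac{6202}{65 + 15} = - \frac{6202}{80} = \left(-6202\right) \frac{1}{80} = - \frac{3101}{40}$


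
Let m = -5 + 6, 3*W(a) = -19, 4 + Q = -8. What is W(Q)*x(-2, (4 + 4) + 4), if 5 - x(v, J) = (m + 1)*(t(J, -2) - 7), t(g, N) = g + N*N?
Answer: 247/3 ≈ 82.333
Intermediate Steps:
Q = -12 (Q = -4 - 8 = -12)
W(a) = -19/3 (W(a) = (⅓)*(-19) = -19/3)
t(g, N) = g + N²
m = 1
x(v, J) = 11 - 2*J (x(v, J) = 5 - (1 + 1)*((J + (-2)²) - 7) = 5 - 2*((J + 4) - 7) = 5 - 2*((4 + J) - 7) = 5 - 2*(-3 + J) = 5 - (-6 + 2*J) = 5 + (6 - 2*J) = 11 - 2*J)
W(Q)*x(-2, (4 + 4) + 4) = -19*(11 - 2*((4 + 4) + 4))/3 = -19*(11 - 2*(8 + 4))/3 = -19*(11 - 2*12)/3 = -19*(11 - 24)/3 = -19/3*(-13) = 247/3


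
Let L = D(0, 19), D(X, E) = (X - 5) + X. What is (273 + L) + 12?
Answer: 280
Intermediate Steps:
D(X, E) = -5 + 2*X (D(X, E) = (-5 + X) + X = -5 + 2*X)
L = -5 (L = -5 + 2*0 = -5 + 0 = -5)
(273 + L) + 12 = (273 - 5) + 12 = 268 + 12 = 280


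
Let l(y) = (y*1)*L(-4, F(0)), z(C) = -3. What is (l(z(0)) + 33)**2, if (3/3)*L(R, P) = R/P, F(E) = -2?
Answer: 729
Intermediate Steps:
L(R, P) = R/P
l(y) = 2*y (l(y) = (y*1)*(-4/(-2)) = y*(-4*(-1/2)) = y*2 = 2*y)
(l(z(0)) + 33)**2 = (2*(-3) + 33)**2 = (-6 + 33)**2 = 27**2 = 729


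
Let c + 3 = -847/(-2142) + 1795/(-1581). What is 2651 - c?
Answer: 25182863/9486 ≈ 2654.7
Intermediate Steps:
c = -35477/9486 (c = -3 + (-847/(-2142) + 1795/(-1581)) = -3 + (-847*(-1/2142) + 1795*(-1/1581)) = -3 + (121/306 - 1795/1581) = -3 - 7019/9486 = -35477/9486 ≈ -3.7399)
2651 - c = 2651 - 1*(-35477/9486) = 2651 + 35477/9486 = 25182863/9486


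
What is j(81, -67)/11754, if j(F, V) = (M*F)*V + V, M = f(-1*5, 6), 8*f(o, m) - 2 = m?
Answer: -2747/5877 ≈ -0.46742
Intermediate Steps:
f(o, m) = ¼ + m/8
M = 1 (M = ¼ + (⅛)*6 = ¼ + ¾ = 1)
j(F, V) = V + F*V (j(F, V) = (1*F)*V + V = F*V + V = V + F*V)
j(81, -67)/11754 = -67*(1 + 81)/11754 = -67*82*(1/11754) = -5494*1/11754 = -2747/5877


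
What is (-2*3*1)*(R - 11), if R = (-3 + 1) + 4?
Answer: 54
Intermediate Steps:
R = 2 (R = -2 + 4 = 2)
(-2*3*1)*(R - 11) = (-2*3*1)*(2 - 11) = -6*1*(-9) = -6*(-9) = 54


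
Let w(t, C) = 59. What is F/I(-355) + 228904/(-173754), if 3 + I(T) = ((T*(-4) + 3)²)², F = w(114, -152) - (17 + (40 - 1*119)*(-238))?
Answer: -234645912016910848/178112508540668163 ≈ -1.3174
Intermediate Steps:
F = -18760 (F = 59 - (17 + (40 - 1*119)*(-238)) = 59 - (17 + (40 - 119)*(-238)) = 59 - (17 - 79*(-238)) = 59 - (17 + 18802) = 59 - 1*18819 = 59 - 18819 = -18760)
I(T) = -3 + (3 - 4*T)⁴ (I(T) = -3 + ((T*(-4) + 3)²)² = -3 + ((-4*T + 3)²)² = -3 + ((3 - 4*T)²)² = -3 + (3 - 4*T)⁴)
F/I(-355) + 228904/(-173754) = -18760/(-3 + (-3 + 4*(-355))⁴) + 228904/(-173754) = -18760/(-3 + (-3 - 1420)⁴) + 228904*(-1/173754) = -18760/(-3 + (-1423)⁴) - 114452/86877 = -18760/(-3 + 4100337455041) - 114452/86877 = -18760/4100337455038 - 114452/86877 = -18760*1/4100337455038 - 114452/86877 = -9380/2050168727519 - 114452/86877 = -234645912016910848/178112508540668163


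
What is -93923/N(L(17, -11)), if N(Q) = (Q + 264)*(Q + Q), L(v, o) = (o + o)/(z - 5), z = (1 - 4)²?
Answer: 187846/5687 ≈ 33.031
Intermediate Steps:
z = 9 (z = (-3)² = 9)
L(v, o) = o/2 (L(v, o) = (o + o)/(9 - 5) = (2*o)/4 = (2*o)*(¼) = o/2)
N(Q) = 2*Q*(264 + Q) (N(Q) = (264 + Q)*(2*Q) = 2*Q*(264 + Q))
-93923/N(L(17, -11)) = -93923*(-1/(11*(264 + (½)*(-11)))) = -93923*(-1/(11*(264 - 11/2))) = -93923/(2*(-11/2)*(517/2)) = -93923/(-5687/2) = -93923*(-2/5687) = 187846/5687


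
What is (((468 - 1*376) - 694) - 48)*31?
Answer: -20150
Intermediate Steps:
(((468 - 1*376) - 694) - 48)*31 = (((468 - 376) - 694) - 48)*31 = ((92 - 694) - 48)*31 = (-602 - 48)*31 = -650*31 = -20150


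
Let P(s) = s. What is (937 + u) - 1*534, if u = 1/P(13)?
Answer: 5240/13 ≈ 403.08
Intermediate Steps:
u = 1/13 ≈ 0.076923
(937 + u) - 1*534 = (937 + 1/13) - 1*534 = 12182/13 - 534 = 5240/13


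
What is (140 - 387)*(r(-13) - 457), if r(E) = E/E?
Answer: 112632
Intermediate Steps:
r(E) = 1
(140 - 387)*(r(-13) - 457) = (140 - 387)*(1 - 457) = -247*(-456) = 112632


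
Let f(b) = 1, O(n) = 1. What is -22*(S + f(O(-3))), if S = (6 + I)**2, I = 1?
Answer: -1100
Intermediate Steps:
S = 49 (S = (6 + 1)**2 = 7**2 = 49)
-22*(S + f(O(-3))) = -22*(49 + 1) = -22*50 = -1100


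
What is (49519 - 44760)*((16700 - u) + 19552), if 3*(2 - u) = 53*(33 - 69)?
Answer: 169487026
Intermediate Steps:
u = 638 (u = 2 - 53*(33 - 69)/3 = 2 - 53*(-36)/3 = 2 - ⅓*(-1908) = 2 + 636 = 638)
(49519 - 44760)*((16700 - u) + 19552) = (49519 - 44760)*((16700 - 1*638) + 19552) = 4759*((16700 - 638) + 19552) = 4759*(16062 + 19552) = 4759*35614 = 169487026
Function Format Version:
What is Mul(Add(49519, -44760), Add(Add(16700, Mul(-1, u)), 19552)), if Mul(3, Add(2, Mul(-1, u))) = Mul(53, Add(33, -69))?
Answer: 169487026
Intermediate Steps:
u = 638 (u = Add(2, Mul(Rational(-1, 3), Mul(53, Add(33, -69)))) = Add(2, Mul(Rational(-1, 3), Mul(53, -36))) = Add(2, Mul(Rational(-1, 3), -1908)) = Add(2, 636) = 638)
Mul(Add(49519, -44760), Add(Add(16700, Mul(-1, u)), 19552)) = Mul(Add(49519, -44760), Add(Add(16700, Mul(-1, 638)), 19552)) = Mul(4759, Add(Add(16700, -638), 19552)) = Mul(4759, Add(16062, 19552)) = Mul(4759, 35614) = 169487026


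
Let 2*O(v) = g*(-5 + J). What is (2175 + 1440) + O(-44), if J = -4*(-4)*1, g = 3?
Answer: 7263/2 ≈ 3631.5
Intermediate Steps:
J = 16 (J = 16*1 = 16)
O(v) = 33/2 (O(v) = (3*(-5 + 16))/2 = (3*11)/2 = (1/2)*33 = 33/2)
(2175 + 1440) + O(-44) = (2175 + 1440) + 33/2 = 3615 + 33/2 = 7263/2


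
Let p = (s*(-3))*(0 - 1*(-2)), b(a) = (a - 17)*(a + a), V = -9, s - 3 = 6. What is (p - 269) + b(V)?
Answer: 145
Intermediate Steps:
s = 9 (s = 3 + 6 = 9)
b(a) = 2*a*(-17 + a) (b(a) = (-17 + a)*(2*a) = 2*a*(-17 + a))
p = -54 (p = (9*(-3))*(0 - 1*(-2)) = -27*(0 + 2) = -27*2 = -54)
(p - 269) + b(V) = (-54 - 269) + 2*(-9)*(-17 - 9) = -323 + 2*(-9)*(-26) = -323 + 468 = 145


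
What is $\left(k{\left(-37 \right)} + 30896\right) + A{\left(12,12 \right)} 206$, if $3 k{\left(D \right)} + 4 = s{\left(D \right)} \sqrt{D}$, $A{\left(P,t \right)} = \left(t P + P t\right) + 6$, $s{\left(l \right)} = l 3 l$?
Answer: $\frac{274376}{3} + 1369 i \sqrt{37} \approx 91459.0 + 8327.3 i$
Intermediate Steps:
$s{\left(l \right)} = 3 l^{2}$ ($s{\left(l \right)} = 3 l l = 3 l^{2}$)
$A{\left(P,t \right)} = 6 + 2 P t$ ($A{\left(P,t \right)} = \left(P t + P t\right) + 6 = 2 P t + 6 = 6 + 2 P t$)
$k{\left(D \right)} = - \frac{4}{3} + D^{\frac{5}{2}}$ ($k{\left(D \right)} = - \frac{4}{3} + \frac{3 D^{2} \sqrt{D}}{3} = - \frac{4}{3} + \frac{3 D^{\frac{5}{2}}}{3} = - \frac{4}{3} + D^{\frac{5}{2}}$)
$\left(k{\left(-37 \right)} + 30896\right) + A{\left(12,12 \right)} 206 = \left(\left(- \frac{4}{3} + \left(-37\right)^{\frac{5}{2}}\right) + 30896\right) + \left(6 + 2 \cdot 12 \cdot 12\right) 206 = \left(\left(- \frac{4}{3} + 1369 i \sqrt{37}\right) + 30896\right) + \left(6 + 288\right) 206 = \left(\frac{92684}{3} + 1369 i \sqrt{37}\right) + 294 \cdot 206 = \left(\frac{92684}{3} + 1369 i \sqrt{37}\right) + 60564 = \frac{274376}{3} + 1369 i \sqrt{37}$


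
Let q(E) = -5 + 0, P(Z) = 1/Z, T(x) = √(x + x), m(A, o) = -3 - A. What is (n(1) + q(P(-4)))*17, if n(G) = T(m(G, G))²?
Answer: -221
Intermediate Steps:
T(x) = √2*√x (T(x) = √(2*x) = √2*√x)
P(Z) = 1/Z
n(G) = -6 - 2*G (n(G) = (√2*√(-3 - G))² = -6 - 2*G)
q(E) = -5
(n(1) + q(P(-4)))*17 = ((-6 - 2*1) - 5)*17 = ((-6 - 2) - 5)*17 = (-8 - 5)*17 = -13*17 = -221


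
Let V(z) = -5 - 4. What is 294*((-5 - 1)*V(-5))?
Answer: 15876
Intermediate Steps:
V(z) = -9
294*((-5 - 1)*V(-5)) = 294*((-5 - 1)*(-9)) = 294*(-6*(-9)) = 294*54 = 15876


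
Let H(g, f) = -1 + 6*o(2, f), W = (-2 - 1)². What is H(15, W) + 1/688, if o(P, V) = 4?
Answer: 15825/688 ≈ 23.001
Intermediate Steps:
W = 9 (W = (-3)² = 9)
H(g, f) = 23 (H(g, f) = -1 + 6*4 = -1 + 24 = 23)
H(15, W) + 1/688 = 23 + 1/688 = 15825/688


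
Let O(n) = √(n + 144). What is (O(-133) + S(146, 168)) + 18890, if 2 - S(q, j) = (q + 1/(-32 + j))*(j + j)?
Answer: -512830/17 + √11 ≈ -30163.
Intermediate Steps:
S(q, j) = 2 - 2*j*(q + 1/(-32 + j)) (S(q, j) = 2 - (q + 1/(-32 + j))*(j + j) = 2 - (q + 1/(-32 + j))*2*j = 2 - 2*j*(q + 1/(-32 + j)))
O(n) = √(144 + n)
(O(-133) + S(146, 168)) + 18890 = (√(144 - 133) + 2*(-32 - 1*146*168² + 32*168*146)/(-32 + 168)) + 18890 = (√11 + 2*(-32 - 1*146*28224 + 784896)/136) + 18890 = (√11 + 2*(1/136)*(-32 - 4120704 + 784896)) + 18890 = (√11 + 2*(1/136)*(-3335840)) + 18890 = (√11 - 833960/17) + 18890 = (-833960/17 + √11) + 18890 = -512830/17 + √11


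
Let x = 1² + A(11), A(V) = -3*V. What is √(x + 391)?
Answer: √359 ≈ 18.947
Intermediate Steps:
x = -32 (x = 1² - 3*11 = 1 - 33 = -32)
√(x + 391) = √(-32 + 391) = √359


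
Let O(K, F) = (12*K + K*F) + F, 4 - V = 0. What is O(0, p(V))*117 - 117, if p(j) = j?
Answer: 351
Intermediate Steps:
V = 4 (V = 4 - 1*0 = 4 + 0 = 4)
O(K, F) = F + 12*K + F*K (O(K, F) = (12*K + F*K) + F = F + 12*K + F*K)
O(0, p(V))*117 - 117 = (4 + 12*0 + 4*0)*117 - 117 = (4 + 0 + 0)*117 - 117 = 4*117 - 117 = 468 - 117 = 351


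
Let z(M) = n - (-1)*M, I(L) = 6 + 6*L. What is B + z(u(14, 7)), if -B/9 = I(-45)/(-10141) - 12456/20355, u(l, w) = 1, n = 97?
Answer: 7105882858/68806685 ≈ 103.27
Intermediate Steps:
B = 362827728/68806685 (B = -9*((6 + 6*(-45))/(-10141) - 12456/20355) = -9*((6 - 270)*(-1/10141) - 12456*1/20355) = -9*(-264*(-1/10141) - 4152/6785) = -9*(264/10141 - 4152/6785) = -9*(-40314192/68806685) = 362827728/68806685 ≈ 5.2731)
z(M) = 97 + M (z(M) = 97 - (-1)*M = 97 + M)
B + z(u(14, 7)) = 362827728/68806685 + (97 + 1) = 362827728/68806685 + 98 = 7105882858/68806685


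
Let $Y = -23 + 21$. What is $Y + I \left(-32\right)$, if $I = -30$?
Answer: $958$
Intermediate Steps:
$Y = -2$
$Y + I \left(-32\right) = -2 - -960 = -2 + 960 = 958$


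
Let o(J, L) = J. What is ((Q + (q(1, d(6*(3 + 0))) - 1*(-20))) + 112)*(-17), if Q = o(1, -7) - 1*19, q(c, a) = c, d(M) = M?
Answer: -1955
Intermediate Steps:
Q = -18 (Q = 1 - 1*19 = 1 - 19 = -18)
((Q + (q(1, d(6*(3 + 0))) - 1*(-20))) + 112)*(-17) = ((-18 + (1 - 1*(-20))) + 112)*(-17) = ((-18 + (1 + 20)) + 112)*(-17) = ((-18 + 21) + 112)*(-17) = (3 + 112)*(-17) = 115*(-17) = -1955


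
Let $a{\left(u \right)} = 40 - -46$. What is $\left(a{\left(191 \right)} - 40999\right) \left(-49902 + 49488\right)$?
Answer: $16937982$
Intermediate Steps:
$a{\left(u \right)} = 86$ ($a{\left(u \right)} = 40 + 46 = 86$)
$\left(a{\left(191 \right)} - 40999\right) \left(-49902 + 49488\right) = \left(86 - 40999\right) \left(-49902 + 49488\right) = \left(-40913\right) \left(-414\right) = 16937982$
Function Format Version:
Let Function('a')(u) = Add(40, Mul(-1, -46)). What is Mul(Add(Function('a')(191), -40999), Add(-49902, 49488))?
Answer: 16937982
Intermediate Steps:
Function('a')(u) = 86 (Function('a')(u) = Add(40, 46) = 86)
Mul(Add(Function('a')(191), -40999), Add(-49902, 49488)) = Mul(Add(86, -40999), Add(-49902, 49488)) = Mul(-40913, -414) = 16937982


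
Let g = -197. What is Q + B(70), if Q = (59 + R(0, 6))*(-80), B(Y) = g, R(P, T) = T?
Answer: -5397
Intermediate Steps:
B(Y) = -197
Q = -5200 (Q = (59 + 6)*(-80) = 65*(-80) = -5200)
Q + B(70) = -5200 - 197 = -5397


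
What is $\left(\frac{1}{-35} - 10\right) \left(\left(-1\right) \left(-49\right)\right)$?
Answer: $- \frac{2457}{5} \approx -491.4$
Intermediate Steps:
$\left(\frac{1}{-35} - 10\right) \left(\left(-1\right) \left(-49\right)\right) = \left(- \frac{1}{35} - 10\right) 49 = \left(- \frac{351}{35}\right) 49 = - \frac{2457}{5}$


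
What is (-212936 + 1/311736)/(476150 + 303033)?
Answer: -66379816895/242899391688 ≈ -0.27328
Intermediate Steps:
(-212936 + 1/311736)/(476150 + 303033) = (-212936 + 1/311736)/779183 = -66379816895/311736*1/779183 = -66379816895/242899391688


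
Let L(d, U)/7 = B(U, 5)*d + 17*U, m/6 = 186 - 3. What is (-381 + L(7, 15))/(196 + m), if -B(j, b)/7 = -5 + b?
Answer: 702/647 ≈ 1.0850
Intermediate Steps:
B(j, b) = 35 - 7*b (B(j, b) = -7*(-5 + b) = 35 - 7*b)
m = 1098 (m = 6*(186 - 3) = 6*183 = 1098)
L(d, U) = 119*U (L(d, U) = 7*((35 - 7*5)*d + 17*U) = 7*((35 - 35)*d + 17*U) = 7*(0*d + 17*U) = 7*(0 + 17*U) = 7*(17*U) = 119*U)
(-381 + L(7, 15))/(196 + m) = (-381 + 119*15)/(196 + 1098) = (-381 + 1785)/1294 = 1404*(1/1294) = 702/647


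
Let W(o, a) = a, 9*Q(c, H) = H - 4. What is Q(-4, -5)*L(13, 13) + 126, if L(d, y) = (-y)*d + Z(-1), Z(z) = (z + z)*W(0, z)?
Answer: 293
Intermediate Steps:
Q(c, H) = -4/9 + H/9 (Q(c, H) = (H - 4)/9 = (-4 + H)/9 = -4/9 + H/9)
Z(z) = 2*z² (Z(z) = (z + z)*z = (2*z)*z = 2*z²)
L(d, y) = 2 - d*y (L(d, y) = (-y)*d + 2*(-1)² = -d*y + 2*1 = -d*y + 2 = 2 - d*y)
Q(-4, -5)*L(13, 13) + 126 = (-4/9 + (⅑)*(-5))*(2 - 1*13*13) + 126 = (-4/9 - 5/9)*(2 - 169) + 126 = -1*(-167) + 126 = 167 + 126 = 293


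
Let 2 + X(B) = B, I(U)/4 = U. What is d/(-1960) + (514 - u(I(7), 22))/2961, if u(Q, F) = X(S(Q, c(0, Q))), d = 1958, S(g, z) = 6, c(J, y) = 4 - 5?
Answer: -114239/138180 ≈ -0.82674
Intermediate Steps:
I(U) = 4*U
c(J, y) = -1
X(B) = -2 + B
u(Q, F) = 4 (u(Q, F) = -2 + 6 = 4)
d/(-1960) + (514 - u(I(7), 22))/2961 = 1958/(-1960) + (514 - 1*4)/2961 = 1958*(-1/1960) + (514 - 4)*(1/2961) = -979/980 + 510*(1/2961) = -979/980 + 170/987 = -114239/138180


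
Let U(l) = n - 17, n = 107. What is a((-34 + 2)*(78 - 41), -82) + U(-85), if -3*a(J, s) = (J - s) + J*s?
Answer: -95716/3 ≈ -31905.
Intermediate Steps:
a(J, s) = -J/3 + s/3 - J*s/3 (a(J, s) = -((J - s) + J*s)/3 = -(J - s + J*s)/3 = -J/3 + s/3 - J*s/3)
U(l) = 90 (U(l) = 107 - 17 = 90)
a((-34 + 2)*(78 - 41), -82) + U(-85) = (-(-34 + 2)*(78 - 41)/3 + (1/3)*(-82) - 1/3*(-34 + 2)*(78 - 41)*(-82)) + 90 = (-(-32)*37/3 - 82/3 - 1/3*(-32*37)*(-82)) + 90 = (-1/3*(-1184) - 82/3 - 1/3*(-1184)*(-82)) + 90 = (1184/3 - 82/3 - 97088/3) + 90 = -95986/3 + 90 = -95716/3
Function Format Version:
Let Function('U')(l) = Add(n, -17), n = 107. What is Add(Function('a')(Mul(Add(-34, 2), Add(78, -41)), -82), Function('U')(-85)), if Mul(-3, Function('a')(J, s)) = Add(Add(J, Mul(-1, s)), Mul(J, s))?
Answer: Rational(-95716, 3) ≈ -31905.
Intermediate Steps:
Function('a')(J, s) = Add(Mul(Rational(-1, 3), J), Mul(Rational(1, 3), s), Mul(Rational(-1, 3), J, s)) (Function('a')(J, s) = Mul(Rational(-1, 3), Add(Add(J, Mul(-1, s)), Mul(J, s))) = Mul(Rational(-1, 3), Add(J, Mul(-1, s), Mul(J, s))) = Add(Mul(Rational(-1, 3), J), Mul(Rational(1, 3), s), Mul(Rational(-1, 3), J, s)))
Function('U')(l) = 90 (Function('U')(l) = Add(107, -17) = 90)
Add(Function('a')(Mul(Add(-34, 2), Add(78, -41)), -82), Function('U')(-85)) = Add(Add(Mul(Rational(-1, 3), Mul(Add(-34, 2), Add(78, -41))), Mul(Rational(1, 3), -82), Mul(Rational(-1, 3), Mul(Add(-34, 2), Add(78, -41)), -82)), 90) = Add(Add(Mul(Rational(-1, 3), Mul(-32, 37)), Rational(-82, 3), Mul(Rational(-1, 3), Mul(-32, 37), -82)), 90) = Add(Add(Mul(Rational(-1, 3), -1184), Rational(-82, 3), Mul(Rational(-1, 3), -1184, -82)), 90) = Add(Add(Rational(1184, 3), Rational(-82, 3), Rational(-97088, 3)), 90) = Add(Rational(-95986, 3), 90) = Rational(-95716, 3)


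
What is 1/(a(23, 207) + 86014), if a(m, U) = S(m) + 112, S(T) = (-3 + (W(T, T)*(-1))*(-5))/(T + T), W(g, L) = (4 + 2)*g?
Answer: 46/3962483 ≈ 1.1609e-5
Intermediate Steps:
W(g, L) = 6*g
S(T) = (-3 + 30*T)/(2*T) (S(T) = (-3 + ((6*T)*(-1))*(-5))/(T + T) = (-3 - 6*T*(-5))/((2*T)) = (-3 + 30*T)*(1/(2*T)) = (-3 + 30*T)/(2*T))
a(m, U) = 127 - 3/(2*m) (a(m, U) = (15 - 3/(2*m)) + 112 = 127 - 3/(2*m))
1/(a(23, 207) + 86014) = 1/((127 - 3/2/23) + 86014) = 1/((127 - 3/2*1/23) + 86014) = 1/((127 - 3/46) + 86014) = 1/(5839/46 + 86014) = 1/(3962483/46) = 46/3962483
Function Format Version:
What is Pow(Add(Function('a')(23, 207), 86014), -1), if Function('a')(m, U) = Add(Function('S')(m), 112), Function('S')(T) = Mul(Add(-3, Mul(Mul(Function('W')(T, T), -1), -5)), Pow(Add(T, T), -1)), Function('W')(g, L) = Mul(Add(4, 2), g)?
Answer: Rational(46, 3962483) ≈ 1.1609e-5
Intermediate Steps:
Function('W')(g, L) = Mul(6, g)
Function('S')(T) = Mul(Rational(1, 2), Pow(T, -1), Add(-3, Mul(30, T))) (Function('S')(T) = Mul(Add(-3, Mul(Mul(Mul(6, T), -1), -5)), Pow(Add(T, T), -1)) = Mul(Add(-3, Mul(Mul(-6, T), -5)), Pow(Mul(2, T), -1)) = Mul(Add(-3, Mul(30, T)), Mul(Rational(1, 2), Pow(T, -1))) = Mul(Rational(1, 2), Pow(T, -1), Add(-3, Mul(30, T))))
Function('a')(m, U) = Add(127, Mul(Rational(-3, 2), Pow(m, -1))) (Function('a')(m, U) = Add(Add(15, Mul(Rational(-3, 2), Pow(m, -1))), 112) = Add(127, Mul(Rational(-3, 2), Pow(m, -1))))
Pow(Add(Function('a')(23, 207), 86014), -1) = Pow(Add(Add(127, Mul(Rational(-3, 2), Pow(23, -1))), 86014), -1) = Pow(Add(Add(127, Mul(Rational(-3, 2), Rational(1, 23))), 86014), -1) = Pow(Add(Add(127, Rational(-3, 46)), 86014), -1) = Pow(Add(Rational(5839, 46), 86014), -1) = Pow(Rational(3962483, 46), -1) = Rational(46, 3962483)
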